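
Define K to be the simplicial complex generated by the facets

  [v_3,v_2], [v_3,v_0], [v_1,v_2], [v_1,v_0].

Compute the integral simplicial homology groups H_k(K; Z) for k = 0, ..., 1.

H_0 ≅ Z,  H_1 ≅ Z.

Order the vertices as v_0 < v_1 < v_2 < v_3. Listing each simplex with vertices in this order, K has dimension 1 with simplices:

  0-simplices (4): [v_0], [v_1], [v_2], [v_3]
  1-simplices (4): [v_0,v_1], [v_0,v_3], [v_1,v_2], [v_2,v_3]

Hence C_0 ≅ Z^4, C_1 ≅ Z^4.

The boundary map ∂_1: C_1 → C_0 sends each edge [p,q] (with p < q) to q − p.
This gives a 4×4 integer matrix of rank 3; reducing to Smith normal form yields diagonal entries (1,1,1).

Now H_k = ker ∂_k / im ∂_{k+1}, so:

  H_0: rank C_0 − rank ∂_1 = 4 − 3 = 1, and the invariant factors of ∂_1 are all 1, so H_0 ≅ Z.
  H_1: rank ker ∂_1 − rank ∂_2 = (4 − 3) − 0 = 1, and there is no ∂_2, so H_1 ≅ Z.

(K is a triangulation of the circle S^1.)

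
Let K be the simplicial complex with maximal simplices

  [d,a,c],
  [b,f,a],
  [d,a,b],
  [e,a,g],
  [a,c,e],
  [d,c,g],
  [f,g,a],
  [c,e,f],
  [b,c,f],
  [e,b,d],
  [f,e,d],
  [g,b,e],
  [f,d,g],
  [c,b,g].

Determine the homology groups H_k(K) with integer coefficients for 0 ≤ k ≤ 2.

H_0 ≅ Z,  H_1 ≅ Z^2,  H_2 ≅ Z.

Fix the vertex order a < b < c < d < e < f < g and write every simplex with vertices in increasing order. Then dim K = 2 and the simplices of K are:

  0-simplices (7): a, b, c, d, e, f, g
  1-simplices (21): ab, ac, ad, ae, af, ag, bc, bd, be, bf, bg, cd, ce, cf, cg, de, df, dg, ef, eg, fg
  2-simplices (14): abd, abf, acd, ace, aeg, afg, bcf, bcg, bde, beg, cdg, cef, def, dfg

Hence C_0 ≅ Z^7, C_1 ≅ Z^21, C_2 ≅ Z^14.

∂_1: C_1 → C_0 is given by ∂[p,q] = [q] − [p].
This gives a 7×21 integer matrix of rank 6; reducing to Smith normal form yields diagonal entries (1,1,1,1,1,1).

∂_2: C_2 → C_1 sends each 2-simplex [p,q,r] to [q,r] − [p,r] + [p,q]. For instance
  ∂abf = bf − af + ab,
  ∂def = ef − df + de.
This gives a 21×14 integer matrix of rank 13; reducing to Smith normal form yields diagonal entries (1,1,1,1,1,1,1,1,1,1,1,1,1).

Now H_k = ker ∂_k / im ∂_{k+1}, so:

  H_0: rank C_0 − rank ∂_1 = 7 − 6 = 1, and the invariant factors of ∂_1 are all 1, so H_0 = Z.
  H_1: rank ker ∂_1 − rank ∂_2 = (21 − 6) − 13 = 2, and the invariant factors of ∂_2 are all 1, so H_1 = Z^2.
  H_2: rank ker ∂_2 − rank ∂_3 = (14 − 13) − 0 = 1, and there is no ∂_3, so H_2 = Z.

As a check, the Euler characteristic is 7 − 21 + 14 = 0, which agrees with 1 − 2 + 1 = 0.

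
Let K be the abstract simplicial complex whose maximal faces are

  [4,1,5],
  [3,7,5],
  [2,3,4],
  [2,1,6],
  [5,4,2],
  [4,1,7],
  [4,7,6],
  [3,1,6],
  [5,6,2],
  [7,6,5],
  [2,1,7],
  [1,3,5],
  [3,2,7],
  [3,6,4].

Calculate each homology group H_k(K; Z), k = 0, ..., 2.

H_0 ≅ Z,  H_1 ≅ Z^2,  H_2 ≅ Z.

We work with the vertex ordering 1 < 2 < 3 < 4 < 5 < 6 < 7. The simplices of K, each written with vertices in increasing order, are:

  0-simplices (7): [1], [2], [3], [4], [5], [6], [7]
  1-simplices (21): [1,2], [1,3], [1,4], [1,5], [1,6], [1,7], [2,3], [2,4], [2,5], [2,6], [2,7], [3,4], [3,5], [3,6], [3,7], [4,5], [4,6], [4,7], [5,6], [5,7], [6,7]
  2-simplices (14): [1,2,6], [1,2,7], [1,3,5], [1,3,6], [1,4,5], [1,4,7], [2,3,4], [2,3,7], [2,4,5], [2,5,6], [3,4,6], [3,5,7], [4,6,7], [5,6,7]

giving chain groups C_0 ≅ Z^7, C_1 ≅ Z^21, C_2 ≅ Z^14.

Boundary ∂_1: C_1 → C_0 is given by ∂[p,q] = [q] − [p]. For instance
  ∂[2,3] = [3] − [2].
As a 7×21 matrix over Z this has rank 6, with invariant factors (1,1,1,1,1,1).

The boundary map ∂_2: C_2 → C_1 sends each 2-simplex [p,q,r] to [q,r] − [p,r] + [p,q]. For instance
  ∂[2,3,7] = [3,7] − [2,7] + [2,3],
  ∂[2,5,6] = [5,6] − [2,6] + [2,5].
As a 21×14 matrix over Z this has rank 13, with invariant factors (1,1,1,1,1,1,1,1,1,1,1,1,1).

Computing H_k = (kernel of ∂_k) / (image of ∂_{k+1}):

  H_0: rank C_0 − rank ∂_1 = 7 − 6 = 1, and the invariant factors of ∂_1 are all 1, so H_0 ≅ Z.
  H_1: rank ker ∂_1 − rank ∂_2 = (21 − 6) − 13 = 2, and the invariant factors of ∂_2 are all 1, so H_1 ≅ Z^2.
  H_2: rank ker ∂_2 − rank ∂_3 = (14 − 13) − 0 = 1, and there is no ∂_3, so H_2 ≅ Z.

As a check, the Euler characteristic is 7 − 21 + 14 = 0, which agrees with 1 − 2 + 1 = 0.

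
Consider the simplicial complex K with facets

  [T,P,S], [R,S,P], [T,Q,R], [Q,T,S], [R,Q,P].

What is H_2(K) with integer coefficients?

H_2 ≅ 0.

We work with the vertex ordering P < Q < R < S < T. The simplices of K, each written with vertices in increasing order, are:

  0-simplices (5): P, Q, R, S, T
  1-simplices (10): PQ, PR, PS, PT, QR, QS, QT, RS, RT, ST
  2-simplices (5): PQR, PRS, PST, QRT, QST

giving chain groups C_0 ≅ Z^5, C_1 ≅ Z^10, C_2 ≅ Z^5.

The boundary map ∂_1: C_1 → C_0 maps an edge to its endpoints' difference, ∂[p,q] = q − p.
The resulting 5×10 matrix has rank 4, and its Smith normal form has invariant factors (1,1,1,1).

∂_2: C_2 → C_1 maps a triangle to the signed sum of its edges. For instance
  ∂QST = ST − QT + QS,
  ∂PRS = RS − PS + PR.
This gives a 10×5 integer matrix of rank 5; reducing to Smith normal form yields diagonal entries (1,1,1,1,1).

Computing H_k = (kernel of ∂_k) / (image of ∂_{k+1}):

  H_2: rank ker ∂_2 − rank ∂_3 = (5 − 5) − 0 = 0, and there is no ∂_3, so H_2 = 0.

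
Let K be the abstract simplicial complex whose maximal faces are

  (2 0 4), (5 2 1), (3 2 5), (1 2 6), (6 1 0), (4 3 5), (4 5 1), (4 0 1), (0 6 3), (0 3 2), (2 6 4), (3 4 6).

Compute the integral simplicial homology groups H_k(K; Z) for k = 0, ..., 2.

Fix the vertex order 0 < 1 < 2 < 3 < 4 < 5 < 6 and write every simplex with vertices in increasing order. Then dim K = 2 and the simplices of K are:

  0-simplices (7): [0], [1], [2], [3], [4], [5], [6]
  1-simplices (18): [0,1], [0,2], [0,3], [0,4], [0,6], [1,2], [1,4], [1,5], [1,6], [2,3], [2,4], [2,5], [2,6], [3,4], [3,5], [3,6], [4,5], [4,6]
  2-simplices (12): [0,1,4], [0,1,6], [0,2,3], [0,2,4], [0,3,6], [1,2,5], [1,2,6], [1,4,5], [2,3,5], [2,4,6], [3,4,5], [3,4,6]

Hence C_0 ≅ Z^7, C_1 ≅ Z^18, C_2 ≅ Z^12.

Boundary ∂_1: C_1 → C_0 sends each edge [p,q] (with p < q) to q − p. For instance
  ∂[0,6] = [6] − [0].
The resulting 7×18 matrix has rank 6, and its Smith normal form has invariant factors (1,1,1,1,1,1).

The boundary map ∂_2: C_2 → C_1 acts by ∂[p,q,r] = [q,r] − [p,r] + [p,q]. For instance
  ∂[1,4,5] = [4,5] − [1,5] + [1,4],
  ∂[1,2,5] = [2,5] − [1,5] + [1,2].
This gives a 18×12 integer matrix of rank 12; reducing to Smith normal form yields diagonal entries (1,1,1,1,1,1,1,1,1,1,1,2).

From H_k ≅ ker(∂_k) / im(∂_{k+1}) we obtain:

  H_0: rank C_0 − rank ∂_1 = 7 − 6 = 1, and the invariant factors of ∂_1 are all 1, so H_0 = Z.
  H_1: rank ker ∂_1 − rank ∂_2 = (18 − 6) − 12 = 0, and ∂_2 has invariant factor 2 > 1, so H_1 = Z/2Z.
  H_2: rank ker ∂_2 − rank ∂_3 = (12 − 12) − 0 = 0, and there is no ∂_3, so H_2 = 0.

H_0 ≅ Z,  H_1 ≅ Z/2Z,  H_2 = 0.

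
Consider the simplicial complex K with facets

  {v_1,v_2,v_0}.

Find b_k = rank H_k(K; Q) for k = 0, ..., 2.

b_0 = 1, b_1 = 0, b_2 = 0.

Fix the vertex order v_0 < v_1 < v_2 and write every simplex with vertices in increasing order. Then dim K = 2 and the simplices of K are:

  0-simplices (3): [v_0], [v_1], [v_2]
  1-simplices (3): [v_0,v_1], [v_0,v_2], [v_1,v_2]
  2-simplices (1): [v_0,v_1,v_2]

Hence C_0 ≅ Z^3, C_1 ≅ Z^3, C_2 ≅ Z^1.

Boundary ∂_1: C_1 → C_0 maps an edge to its endpoints' difference, ∂[p,q] = q − p. For instance
  ∂[v_1,v_2] = [v_2] − [v_1].
The 3×3 boundary matrix has rank 2 and Smith normal form diag(1,1).

Boundary ∂_2: C_2 → C_1 acts by ∂[p,q,r] = [q,r] − [p,r] + [p,q]. For instance
  ∂[v_0,v_1,v_2] = [v_1,v_2] − [v_0,v_2] + [v_0,v_1].
The resulting 3×1 matrix has rank 1, and its Smith normal form has invariant factors (1).

From H_k ≅ ker(∂_k) / im(∂_{k+1}) we obtain:

  H_0: rank C_0 − rank ∂_1 = 3 − 2 = 1, and the invariant factors of ∂_1 are all 1, so H_0 = Z.
  H_1: rank ker ∂_1 − rank ∂_2 = (3 − 2) − 1 = 0, and the invariant factors of ∂_2 are all 1, so H_1 = 0.
  H_2: rank ker ∂_2 − rank ∂_3 = (1 − 1) − 0 = 0, and there is no ∂_3, so H_2 = 0.

As a check, the Euler characteristic is 3 − 3 + 1 = 1, which agrees with 1 − 0 + 0 = 1.

Hence the Betti numbers are b_0 = 1, b_1 = 0, b_2 = 0.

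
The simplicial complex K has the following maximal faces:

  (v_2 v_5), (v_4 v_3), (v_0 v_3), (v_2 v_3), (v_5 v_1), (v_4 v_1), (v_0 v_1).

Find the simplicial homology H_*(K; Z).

H_0 ≅ Z,  H_1 ≅ Z^2.

Fix the vertex order v_0 < v_1 < v_2 < v_3 < v_4 < v_5 and write every simplex with vertices in increasing order. Then dim K = 1 and the simplices of K are:

  0-simplices (6): [v_0], [v_1], [v_2], [v_3], [v_4], [v_5]
  1-simplices (7): [v_0,v_1], [v_0,v_3], [v_1,v_4], [v_1,v_5], [v_2,v_3], [v_2,v_5], [v_3,v_4]

so the chain groups are C_0 ≅ Z^6, C_1 ≅ Z^7.

Boundary ∂_1: C_1 → C_0 is given by ∂[p,q] = [q] − [p]. For instance
  ∂[v_2,v_5] = [v_5] − [v_2].
This gives a 6×7 integer matrix of rank 5; reducing to Smith normal form yields diagonal entries (1,1,1,1,1).

Now H_k = ker ∂_k / im ∂_{k+1}, so:

  H_0: rank C_0 − rank ∂_1 = 6 − 5 = 1, and the invariant factors of ∂_1 are all 1, so H_0 ≅ Z.
  H_1: rank ker ∂_1 − rank ∂_2 = (7 − 5) − 0 = 2, and there is no ∂_2, so H_1 ≅ Z^2.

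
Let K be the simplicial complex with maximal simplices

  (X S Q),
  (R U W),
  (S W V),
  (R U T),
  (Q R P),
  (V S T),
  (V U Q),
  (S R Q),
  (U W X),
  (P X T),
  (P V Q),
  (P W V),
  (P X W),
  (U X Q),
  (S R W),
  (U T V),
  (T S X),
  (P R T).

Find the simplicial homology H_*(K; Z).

Take the total order P < Q < R < S < T < U < V < W < X on the vertex set. Then K (dimension 2) consists of the simplices:

  0-simplices (9): P, Q, R, S, T, U, V, W, X
  1-simplices (27): PQ, PR, PT, PV, PW, PX, QR, QS, QU, QV, QX, RS, RT, RU, RW, ST, SV, SW, SX, TU, TV, TX, UV, UW, UX, VW, WX
  2-simplices (18): PQR, PQV, PRT, PTX, PVW, PWX, QRS, QSX, QUV, QUX, RSW, RTU, RUW, STV, STX, SVW, TUV, UWX

giving chain groups C_0 ≅ Z^9, C_1 ≅ Z^27, C_2 ≅ Z^18.

The boundary map ∂_1: C_1 → C_0 sends each edge [p,q] (with p < q) to q − p. For instance
  ∂RT = T − R.
As a 9×27 matrix over Z this has rank 8, with invariant factors (1,1,1,1,1,1,1,1).

∂_2: C_2 → C_1 maps a triangle to the signed sum of its edges. For instance
  ∂STV = TV − SV + ST,
  ∂QSX = SX − QX + QS.
The 27×18 boundary matrix has rank 17 and Smith normal form diag(1,1,1,1,1,1,1,1,1,1,1,1,1,1,1,1,1).

Computing H_k = (kernel of ∂_k) / (image of ∂_{k+1}):

  H_0: rank C_0 − rank ∂_1 = 9 − 8 = 1, and the invariant factors of ∂_1 are all 1, so H_0 ≅ Z.
  H_1: rank ker ∂_1 − rank ∂_2 = (27 − 8) − 17 = 2, and the invariant factors of ∂_2 are all 1, so H_1 ≅ Z^2.
  H_2: rank ker ∂_2 − rank ∂_3 = (18 − 17) − 0 = 1, and there is no ∂_3, so H_2 ≅ Z.

As a check, the Euler characteristic is 9 − 27 + 18 = 0, which agrees with 1 − 2 + 1 = 0.

H_0 ≅ Z,  H_1 ≅ Z^2,  H_2 ≅ Z.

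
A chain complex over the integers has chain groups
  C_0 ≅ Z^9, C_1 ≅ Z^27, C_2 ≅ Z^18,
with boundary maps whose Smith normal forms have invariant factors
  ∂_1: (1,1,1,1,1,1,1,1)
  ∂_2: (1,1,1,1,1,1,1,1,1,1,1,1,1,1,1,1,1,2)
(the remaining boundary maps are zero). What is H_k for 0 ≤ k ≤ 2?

H_0: b_0 = 9 − 0 − 8 = 1; torsion from ∂_1 factors > 1: none. So H_0 ≅ Z.
H_1: b_1 = 27 − 8 − 18 = 1; torsion from ∂_2 factors > 1: [2]. So H_1 ≅ Z ⊕ Z_2.
H_2: b_2 = 18 − 18 − 0 = 0; torsion from ∂_3 factors > 1: none. So H_2 ≅ 0.

H_0 ≅ Z,  H_1 ≅ Z ⊕ Z_2,  H_2 = 0.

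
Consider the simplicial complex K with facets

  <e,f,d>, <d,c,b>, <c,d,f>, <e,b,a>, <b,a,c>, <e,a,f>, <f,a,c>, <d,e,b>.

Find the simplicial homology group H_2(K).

K has 6 vertices, 12 edges, 8 triangles.
rank ∂_2 = 7, rank ∂_3 = 0 ⇒ b_2 = 8 − 7 − 0 = 1. So H_2 = Z.

H_2 ≅ Z.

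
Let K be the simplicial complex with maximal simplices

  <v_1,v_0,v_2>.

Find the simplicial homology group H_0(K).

H_0 ≅ Z.

Fix the vertex order v_0 < v_1 < v_2 and write every simplex with vertices in increasing order. Then dim K = 2 and the simplices of K are:

  0-simplices (3): [v_0], [v_1], [v_2]
  1-simplices (3): [v_0,v_1], [v_0,v_2], [v_1,v_2]
  2-simplices (1): [v_0,v_1,v_2]

so the chain groups are C_0 ≅ Z^3, C_1 ≅ Z^3, C_2 ≅ Z^1.

The boundary map ∂_1: C_1 → C_0 is given by ∂[p,q] = [q] − [p]. For instance
  ∂[v_0,v_2] = [v_2] − [v_0].
As a 3×3 matrix over Z this has rank 2, with invariant factors (1,1).

The boundary map ∂_2: C_2 → C_1 sends each 2-simplex [p,q,r] to [q,r] − [p,r] + [p,q]. For instance
  ∂[v_0,v_1,v_2] = [v_1,v_2] − [v_0,v_2] + [v_0,v_1].
The 3×1 boundary matrix has rank 1 and Smith normal form diag(1).

Reading off H_k = ker ∂_k / im ∂_{k+1}:

  H_0: rank C_0 − rank ∂_1 = 3 − 2 = 1, and the invariant factors of ∂_1 are all 1, so H_0 ≅ Z.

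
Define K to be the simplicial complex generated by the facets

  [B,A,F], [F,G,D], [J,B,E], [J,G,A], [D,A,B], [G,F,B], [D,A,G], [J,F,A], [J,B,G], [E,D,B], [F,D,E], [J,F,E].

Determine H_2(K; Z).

Take the total order A < B < D < E < F < G < J on the vertex set. Then K (dimension 2) consists of the simplices:

  0-simplices (7): A, B, D, E, F, G, J
  1-simplices (18): AB, AD, AF, AG, AJ, BD, BE, BF, BG, BJ, DE, DF, DG, EF, EJ, FG, FJ, GJ
  2-simplices (12): ABD, ABF, ADG, AFJ, AGJ, BDE, BEJ, BFG, BGJ, DEF, DFG, EFJ

so the chain groups are C_0 ≅ Z^7, C_1 ≅ Z^18, C_2 ≅ Z^12.

The boundary map ∂_1: C_1 → C_0 sends each edge [p,q] (with p < q) to q − p. For instance
  ∂BD = D − B.
This gives a 7×18 integer matrix of rank 6; reducing to Smith normal form yields diagonal entries (1,1,1,1,1,1).

Boundary ∂_2: C_2 → C_1 acts by ∂[p,q,r] = [q,r] − [p,r] + [p,q]. For instance
  ∂BGJ = GJ − BJ + BG,
  ∂DFG = FG − DG + DF.
As a 18×12 matrix over Z this has rank 12, with invariant factors (1,1,1,1,1,1,1,1,1,1,1,2).

From H_k ≅ ker(∂_k) / im(∂_{k+1}) we obtain:

  H_2: rank ker ∂_2 − rank ∂_3 = (12 − 12) − 0 = 0, and there is no ∂_3, so H_2 = 0.

H_2 = 0.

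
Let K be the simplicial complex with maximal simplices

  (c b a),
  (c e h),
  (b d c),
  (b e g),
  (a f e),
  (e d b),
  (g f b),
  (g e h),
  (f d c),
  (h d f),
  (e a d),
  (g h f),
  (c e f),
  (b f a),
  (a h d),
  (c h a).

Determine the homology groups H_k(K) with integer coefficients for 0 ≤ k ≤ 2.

Fix the vertex order a < b < c < d < e < f < g < h and write every simplex with vertices in increasing order. Then dim K = 2 and the simplices of K are:

  0-simplices (8): a, b, c, d, e, f, g, h
  1-simplices (24): ab, ac, ad, ae, af, ah, bc, bd, be, bf, bg, cd, ce, cf, ch, de, df, dh, ef, eg, eh, fg, fh, gh
  2-simplices (16): abc, abf, ach, ade, adh, aef, bcd, bde, beg, bfg, cdf, cef, ceh, dfh, egh, fgh

Hence C_0 ≅ Z^8, C_1 ≅ Z^24, C_2 ≅ Z^16.

∂_1: C_1 → C_0 sends each edge [p,q] (with p < q) to q − p. For instance
  ∂bc = c − b.
The 8×24 boundary matrix has rank 7 and Smith normal form diag(1,1,1,1,1,1,1).

∂_2: C_2 → C_1 sends each 2-simplex [p,q,r] to [q,r] − [p,r] + [p,q]. For instance
  ∂ade = de − ae + ad,
  ∂fgh = gh − fh + fg.
The resulting 24×16 matrix has rank 15, and its Smith normal form has invariant factors (1,1,1,1,1,1,1,1,1,1,1,1,1,1,1).

Now H_k = ker ∂_k / im ∂_{k+1}, so:

  H_0: rank C_0 − rank ∂_1 = 8 − 7 = 1, and the invariant factors of ∂_1 are all 1, so H_0 = Z.
  H_1: rank ker ∂_1 − rank ∂_2 = (24 − 7) − 15 = 2, and the invariant factors of ∂_2 are all 1, so H_1 = Z^2.
  H_2: rank ker ∂_2 − rank ∂_3 = (16 − 15) − 0 = 1, and there is no ∂_3, so H_2 = Z.

(K is a triangulation of the torus T^2.)

H_0 = Z,  H_1 = Z^2,  H_2 = Z.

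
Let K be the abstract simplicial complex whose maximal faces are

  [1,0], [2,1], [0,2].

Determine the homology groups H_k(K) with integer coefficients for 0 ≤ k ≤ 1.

We work with the vertex ordering 0 < 1 < 2. The simplices of K, each written with vertices in increasing order, are:

  0-simplices (3): [0], [1], [2]
  1-simplices (3): [0,1], [0,2], [1,2]

Hence C_0 ≅ Z^3, C_1 ≅ Z^3.

∂_1: C_1 → C_0 maps an edge to its endpoints' difference, ∂[p,q] = q − p. For instance
  ∂[0,1] = [1] − [0].
As a 3×3 matrix over Z this has rank 2, with invariant factors (1,1).

Now H_k = ker ∂_k / im ∂_{k+1}, so:

  H_0: rank C_0 − rank ∂_1 = 3 − 2 = 1, and the invariant factors of ∂_1 are all 1, so H_0 ≅ Z.
  H_1: rank ker ∂_1 − rank ∂_2 = (3 − 2) − 0 = 1, and there is no ∂_2, so H_1 ≅ Z.

H_0 ≅ Z,  H_1 ≅ Z.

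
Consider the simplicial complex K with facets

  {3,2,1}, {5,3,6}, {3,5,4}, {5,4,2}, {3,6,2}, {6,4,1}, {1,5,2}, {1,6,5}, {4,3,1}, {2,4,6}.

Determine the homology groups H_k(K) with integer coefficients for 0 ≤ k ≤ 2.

Fix the vertex order 1 < 2 < 3 < 4 < 5 < 6 and write every simplex with vertices in increasing order. Then dim K = 2 and the simplices of K are:

  0-simplices (6): [1], [2], [3], [4], [5], [6]
  1-simplices (15): [1,2], [1,3], [1,4], [1,5], [1,6], [2,3], [2,4], [2,5], [2,6], [3,4], [3,5], [3,6], [4,5], [4,6], [5,6]
  2-simplices (10): [1,2,3], [1,2,5], [1,3,4], [1,4,6], [1,5,6], [2,3,6], [2,4,5], [2,4,6], [3,4,5], [3,5,6]

giving chain groups C_0 ≅ Z^6, C_1 ≅ Z^15, C_2 ≅ Z^10.

Boundary ∂_1: C_1 → C_0 sends each edge [p,q] (with p < q) to q − p.
This gives a 6×15 integer matrix of rank 5; reducing to Smith normal form yields diagonal entries (1,1,1,1,1).

Boundary ∂_2: C_2 → C_1 maps a triangle to the signed sum of its edges. For instance
  ∂[1,2,5] = [2,5] − [1,5] + [1,2],
  ∂[2,4,5] = [4,5] − [2,5] + [2,4].
The 15×10 boundary matrix has rank 10 and Smith normal form diag(1,1,1,1,1,1,1,1,1,2).

Reading off H_k = ker ∂_k / im ∂_{k+1}:

  H_0: rank C_0 − rank ∂_1 = 6 − 5 = 1, and the invariant factors of ∂_1 are all 1, so H_0 = Z.
  H_1: rank ker ∂_1 − rank ∂_2 = (15 − 5) − 10 = 0, and ∂_2 has invariant factor 2 > 1, so H_1 = Z/2.
  H_2: rank ker ∂_2 − rank ∂_3 = (10 − 10) − 0 = 0, and there is no ∂_3, so H_2 = 0.

H_0 = Z,  H_1 = Z/2,  H_2 = 0.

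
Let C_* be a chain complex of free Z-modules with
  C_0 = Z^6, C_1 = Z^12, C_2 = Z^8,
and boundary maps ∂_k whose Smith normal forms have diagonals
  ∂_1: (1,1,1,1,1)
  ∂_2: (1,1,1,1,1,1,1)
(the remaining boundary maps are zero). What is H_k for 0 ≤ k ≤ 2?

H_0 ≅ Z,  H_1 = 0,  H_2 ≅ Z.

H_0: b_0 = 6 − 0 − 5 = 1; torsion from ∂_1 factors > 1: none. So H_0 ≅ Z.
H_1: b_1 = 12 − 5 − 7 = 0; torsion from ∂_2 factors > 1: none. So H_1 ≅ 0.
H_2: b_2 = 8 − 7 − 0 = 1; torsion from ∂_3 factors > 1: none. So H_2 ≅ Z.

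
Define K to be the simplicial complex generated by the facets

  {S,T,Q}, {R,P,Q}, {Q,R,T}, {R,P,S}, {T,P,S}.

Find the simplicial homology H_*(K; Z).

Order the vertices as P < Q < R < S < T. Listing each simplex with vertices in this order, K has dimension 2 with simplices:

  0-simplices (5): P, Q, R, S, T
  1-simplices (10): PQ, PR, PS, PT, QR, QS, QT, RS, RT, ST
  2-simplices (5): PQR, PRS, PST, QRT, QST

giving chain groups C_0 ≅ Z^5, C_1 ≅ Z^10, C_2 ≅ Z^5.

The boundary map ∂_1: C_1 → C_0 is given by ∂[p,q] = [q] − [p]. For instance
  ∂PT = T − P.
As a 5×10 matrix over Z this has rank 4, with invariant factors (1,1,1,1).

The boundary map ∂_2: C_2 → C_1 acts by ∂[p,q,r] = [q,r] − [p,r] + [p,q]. For instance
  ∂QST = ST − QT + QS,
  ∂PST = ST − PT + PS.
As a 10×5 matrix over Z this has rank 5, with invariant factors (1,1,1,1,1).

Reading off H_k = ker ∂_k / im ∂_{k+1}:

  H_0: rank C_0 − rank ∂_1 = 5 − 4 = 1, and the invariant factors of ∂_1 are all 1, so H_0 = Z.
  H_1: rank ker ∂_1 − rank ∂_2 = (10 − 4) − 5 = 1, and the invariant factors of ∂_2 are all 1, so H_1 = Z.
  H_2: rank ker ∂_2 − rank ∂_3 = (5 − 5) − 0 = 0, and there is no ∂_3, so H_2 = 0.

(K is a triangulation of the Möbius band.)

H_0 ≅ Z,  H_1 ≅ Z,  H_2 = 0.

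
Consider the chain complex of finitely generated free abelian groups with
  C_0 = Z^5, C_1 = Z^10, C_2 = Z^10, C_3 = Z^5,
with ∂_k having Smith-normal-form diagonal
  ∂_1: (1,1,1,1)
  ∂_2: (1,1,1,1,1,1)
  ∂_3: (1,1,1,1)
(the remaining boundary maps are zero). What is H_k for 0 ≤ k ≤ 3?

H_0 = Z,  H_1 = 0,  H_2 = 0,  H_3 = Z.

H_0: b_0 = 5 − 0 − 4 = 1; torsion from ∂_1 factors > 1: none. So H_0 = Z.
H_1: b_1 = 10 − 4 − 6 = 0; torsion from ∂_2 factors > 1: none. So H_1 = 0.
H_2: b_2 = 10 − 6 − 4 = 0; torsion from ∂_3 factors > 1: none. So H_2 = 0.
H_3: b_3 = 5 − 4 − 0 = 1; torsion from ∂_4 factors > 1: none. So H_3 = Z.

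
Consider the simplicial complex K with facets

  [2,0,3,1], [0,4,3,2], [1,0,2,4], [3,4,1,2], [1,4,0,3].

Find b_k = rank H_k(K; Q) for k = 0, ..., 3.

b_0 = 1, b_1 = 0, b_2 = 0, b_3 = 1.

We work with the vertex ordering 0 < 1 < 2 < 3 < 4. The simplices of K, each written with vertices in increasing order, are:

  0-simplices (5): [0], [1], [2], [3], [4]
  1-simplices (10): [0,1], [0,2], [0,3], [0,4], [1,2], [1,3], [1,4], [2,3], [2,4], [3,4]
  2-simplices (10): [0,1,2], [0,1,3], [0,1,4], [0,2,3], [0,2,4], [0,3,4], [1,2,3], [1,2,4], [1,3,4], [2,3,4]
  3-simplices (5): [0,1,2,3], [0,1,2,4], [0,1,3,4], [0,2,3,4], [1,2,3,4]

Hence C_0 ≅ Z^5, C_1 ≅ Z^10, C_2 ≅ Z^10, C_3 ≅ Z^5.

Boundary ∂_1: C_1 → C_0 is given by ∂[p,q] = [q] − [p]. For instance
  ∂[1,2] = [2] − [1].
As a 5×10 matrix over Z this has rank 4, with invariant factors (1,1,1,1).

The boundary map ∂_2: C_2 → C_1 sends each 2-simplex [p,q,r] to [q,r] − [p,r] + [p,q]. For instance
  ∂[0,2,3] = [2,3] − [0,3] + [0,2],
  ∂[0,2,4] = [2,4] − [0,4] + [0,2].
The 10×10 boundary matrix has rank 6 and Smith normal form diag(1,1,1,1,1,1).

The boundary map ∂_3: C_3 → C_2 sends each 3-simplex σ to the alternating sum Σ_i (−1)^i (σ with its i-th vertex removed). For instance
  ∂[0,1,2,4] = [1,2,4] − [0,2,4] + [0,1,4] − [0,1,2],
  ∂[1,2,3,4] = [2,3,4] − [1,3,4] + [1,2,4] − [1,2,3].
As a 10×5 matrix over Z this has rank 4, with invariant factors (1,1,1,1).

From H_k ≅ ker(∂_k) / im(∂_{k+1}) we obtain:

  H_0: rank C_0 − rank ∂_1 = 5 − 4 = 1, and the invariant factors of ∂_1 are all 1, so H_0 = Z.
  H_1: rank ker ∂_1 − rank ∂_2 = (10 − 4) − 6 = 0, and the invariant factors of ∂_2 are all 1, so H_1 = 0.
  H_2: rank ker ∂_2 − rank ∂_3 = (10 − 6) − 4 = 0, and the invariant factors of ∂_3 are all 1, so H_2 = 0.
  H_3: rank ker ∂_3 − rank ∂_4 = (5 − 4) − 0 = 1, and there is no ∂_4, so H_3 = Z.

As a check, the Euler characteristic is 5 − 10 + 10 − 5 = 0, which agrees with 1 − 0 + 0 − 1 = 0.

Hence the Betti numbers are b_0 = 1, b_1 = 0, b_2 = 0, b_3 = 1.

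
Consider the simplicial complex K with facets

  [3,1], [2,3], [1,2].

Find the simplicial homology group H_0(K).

Order the vertices as 1 < 2 < 3. Listing each simplex with vertices in this order, K has dimension 1 with simplices:

  0-simplices (3): [1], [2], [3]
  1-simplices (3): [1,2], [1,3], [2,3]

giving chain groups C_0 ≅ Z^3, C_1 ≅ Z^3.

∂_1: C_1 → C_0 is given by ∂[p,q] = [q] − [p]. For instance
  ∂[1,2] = [2] − [1].
As a 3×3 matrix over Z this has rank 2, with invariant factors (1,1).

Now H_k = ker ∂_k / im ∂_{k+1}, so:

  H_0: rank C_0 − rank ∂_1 = 3 − 2 = 1, and the invariant factors of ∂_1 are all 1, so H_0 ≅ Z.

H_0 ≅ Z.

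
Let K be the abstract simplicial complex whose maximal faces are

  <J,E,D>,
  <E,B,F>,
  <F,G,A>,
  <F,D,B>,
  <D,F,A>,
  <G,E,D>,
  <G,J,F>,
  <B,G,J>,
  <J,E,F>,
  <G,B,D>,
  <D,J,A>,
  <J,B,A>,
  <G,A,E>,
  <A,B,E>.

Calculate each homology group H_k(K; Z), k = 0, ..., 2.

H_0 ≅ Z,  H_1 ≅ Z^2,  H_2 ≅ Z.

We work with the vertex ordering A < B < D < E < F < G < J. The simplices of K, each written with vertices in increasing order, are:

  0-simplices (7): A, B, D, E, F, G, J
  1-simplices (21): AB, AD, AE, AF, AG, AJ, BD, BE, BF, BG, BJ, DE, DF, DG, DJ, EF, EG, EJ, FG, FJ, GJ
  2-simplices (14): ABE, ABJ, ADF, ADJ, AEG, AFG, BDF, BDG, BEF, BGJ, DEG, DEJ, EFJ, FGJ

giving chain groups C_0 ≅ Z^7, C_1 ≅ Z^21, C_2 ≅ Z^14.

The boundary map ∂_1: C_1 → C_0 sends each edge [p,q] (with p < q) to q − p. For instance
  ∂BD = D − B.
The resulting 7×21 matrix has rank 6, and its Smith normal form has invariant factors (1,1,1,1,1,1).

Boundary ∂_2: C_2 → C_1 acts by ∂[p,q,r] = [q,r] − [p,r] + [p,q]. For instance
  ∂ADJ = DJ − AJ + AD,
  ∂BGJ = GJ − BJ + BG.
This gives a 21×14 integer matrix of rank 13; reducing to Smith normal form yields diagonal entries (1,1,1,1,1,1,1,1,1,1,1,1,1).

Computing H_k = (kernel of ∂_k) / (image of ∂_{k+1}):

  H_0: rank C_0 − rank ∂_1 = 7 − 6 = 1, and the invariant factors of ∂_1 are all 1, so H_0 ≅ Z.
  H_1: rank ker ∂_1 − rank ∂_2 = (21 − 6) − 13 = 2, and the invariant factors of ∂_2 are all 1, so H_1 ≅ Z^2.
  H_2: rank ker ∂_2 − rank ∂_3 = (14 − 13) − 0 = 1, and there is no ∂_3, so H_2 ≅ Z.

As a check, the Euler characteristic is 7 − 21 + 14 = 0, which agrees with 1 − 2 + 1 = 0.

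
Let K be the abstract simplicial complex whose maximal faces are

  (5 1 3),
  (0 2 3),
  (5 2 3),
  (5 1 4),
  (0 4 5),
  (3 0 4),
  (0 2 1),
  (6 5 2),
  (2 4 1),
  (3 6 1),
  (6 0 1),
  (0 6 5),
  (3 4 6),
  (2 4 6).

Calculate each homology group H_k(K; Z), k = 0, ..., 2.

Take the total order 0 < 1 < 2 < 3 < 4 < 5 < 6 on the vertex set. Then K (dimension 2) consists of the simplices:

  0-simplices (7): [0], [1], [2], [3], [4], [5], [6]
  1-simplices (21): [0,1], [0,2], [0,3], [0,4], [0,5], [0,6], [1,2], [1,3], [1,4], [1,5], [1,6], [2,3], [2,4], [2,5], [2,6], [3,4], [3,5], [3,6], [4,5], [4,6], [5,6]
  2-simplices (14): [0,1,2], [0,1,6], [0,2,3], [0,3,4], [0,4,5], [0,5,6], [1,2,4], [1,3,5], [1,3,6], [1,4,5], [2,3,5], [2,4,6], [2,5,6], [3,4,6]

giving chain groups C_0 ≅ Z^7, C_1 ≅ Z^21, C_2 ≅ Z^14.

The boundary map ∂_1: C_1 → C_0 sends each edge [p,q] (with p < q) to q − p. For instance
  ∂[0,1] = [1] − [0].
As a 7×21 matrix over Z this has rank 6, with invariant factors (1,1,1,1,1,1).

Boundary ∂_2: C_2 → C_1 maps a triangle to the signed sum of its edges. For instance
  ∂[0,5,6] = [5,6] − [0,6] + [0,5],
  ∂[2,5,6] = [5,6] − [2,6] + [2,5].
This gives a 21×14 integer matrix of rank 13; reducing to Smith normal form yields diagonal entries (1,1,1,1,1,1,1,1,1,1,1,1,1).

Computing H_k = (kernel of ∂_k) / (image of ∂_{k+1}):

  H_0: rank C_0 − rank ∂_1 = 7 − 6 = 1, and the invariant factors of ∂_1 are all 1, so H_0 = Z.
  H_1: rank ker ∂_1 − rank ∂_2 = (21 − 6) − 13 = 2, and the invariant factors of ∂_2 are all 1, so H_1 = Z^2.
  H_2: rank ker ∂_2 − rank ∂_3 = (14 − 13) − 0 = 1, and there is no ∂_3, so H_2 = Z.

H_0 = Z,  H_1 = Z^2,  H_2 = Z.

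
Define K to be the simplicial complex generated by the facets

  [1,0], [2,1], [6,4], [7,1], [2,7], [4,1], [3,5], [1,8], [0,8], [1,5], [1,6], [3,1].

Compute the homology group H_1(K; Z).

We work with the vertex ordering 0 < 1 < 2 < 3 < 4 < 5 < 6 < 7 < 8. The simplices of K, each written with vertices in increasing order, are:

  0-simplices (9): [0], [1], [2], [3], [4], [5], [6], [7], [8]
  1-simplices (12): [0,1], [0,8], [1,2], [1,3], [1,4], [1,5], [1,6], [1,7], [1,8], [2,7], [3,5], [4,6]

Hence C_0 ≅ Z^9, C_1 ≅ Z^12.

∂_1: C_1 → C_0 is given by ∂[p,q] = [q] − [p].
The resulting 9×12 matrix has rank 8, and its Smith normal form has invariant factors (1,1,1,1,1,1,1,1).

Reading off H_k = ker ∂_k / im ∂_{k+1}:

  H_1: rank ker ∂_1 − rank ∂_2 = (12 − 8) − 0 = 4, and there is no ∂_2, so H_1 = Z^4.

H_1 ≅ Z^4.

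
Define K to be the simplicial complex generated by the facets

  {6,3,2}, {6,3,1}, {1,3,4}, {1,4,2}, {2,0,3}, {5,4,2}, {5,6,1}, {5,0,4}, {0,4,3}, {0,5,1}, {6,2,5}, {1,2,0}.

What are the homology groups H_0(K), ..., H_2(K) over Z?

H_0 = Z,  H_1 = Z/2Z,  H_2 = 0.

We work with the vertex ordering 0 < 1 < 2 < 3 < 4 < 5 < 6. The simplices of K, each written with vertices in increasing order, are:

  0-simplices (7): [0], [1], [2], [3], [4], [5], [6]
  1-simplices (18): [0,1], [0,2], [0,3], [0,4], [0,5], [1,2], [1,3], [1,4], [1,5], [1,6], [2,3], [2,4], [2,5], [2,6], [3,4], [3,6], [4,5], [5,6]
  2-simplices (12): [0,1,2], [0,1,5], [0,2,3], [0,3,4], [0,4,5], [1,2,4], [1,3,4], [1,3,6], [1,5,6], [2,3,6], [2,4,5], [2,5,6]

Hence C_0 ≅ Z^7, C_1 ≅ Z^18, C_2 ≅ Z^12.

Boundary ∂_1: C_1 → C_0 is given by ∂[p,q] = [q] − [p]. For instance
  ∂[2,6] = [6] − [2].
The 7×18 boundary matrix has rank 6 and Smith normal form diag(1,1,1,1,1,1).

Boundary ∂_2: C_2 → C_1 sends each 2-simplex [p,q,r] to [q,r] − [p,r] + [p,q]. For instance
  ∂[1,5,6] = [5,6] − [1,6] + [1,5],
  ∂[0,1,5] = [1,5] − [0,5] + [0,1].
The 18×12 boundary matrix has rank 12 and Smith normal form diag(1,1,1,1,1,1,1,1,1,1,1,2).

Now H_k = ker ∂_k / im ∂_{k+1}, so:

  H_0: rank C_0 − rank ∂_1 = 7 − 6 = 1, and the invariant factors of ∂_1 are all 1, so H_0 = Z.
  H_1: rank ker ∂_1 − rank ∂_2 = (18 − 6) − 12 = 0, and ∂_2 has invariant factor 2 > 1, so H_1 = Z/2Z.
  H_2: rank ker ∂_2 − rank ∂_3 = (12 − 12) − 0 = 0, and there is no ∂_3, so H_2 = 0.

As a check, the Euler characteristic is 7 − 18 + 12 = 1, which agrees with 1 − 0 + 0 = 1.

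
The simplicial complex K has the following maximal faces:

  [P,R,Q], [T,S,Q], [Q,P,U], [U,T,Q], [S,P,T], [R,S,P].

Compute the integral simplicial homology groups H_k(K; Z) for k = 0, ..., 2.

H_0 ≅ Z,  H_1 ≅ Z,  H_2 = 0.

Take the total order P < Q < R < S < T < U on the vertex set. Then K (dimension 2) consists of the simplices:

  0-simplices (6): P, Q, R, S, T, U
  1-simplices (12): PQ, PR, PS, PT, PU, QR, QS, QT, QU, RS, ST, TU
  2-simplices (6): PQR, PQU, PRS, PST, QST, QTU

giving chain groups C_0 ≅ Z^6, C_1 ≅ Z^12, C_2 ≅ Z^6.

The boundary map ∂_1: C_1 → C_0 maps an edge to its endpoints' difference, ∂[p,q] = q − p. For instance
  ∂QS = S − Q.
The resulting 6×12 matrix has rank 5, and its Smith normal form has invariant factors (1,1,1,1,1).

Boundary ∂_2: C_2 → C_1 sends each 2-simplex [p,q,r] to [q,r] − [p,r] + [p,q]. For instance
  ∂QTU = TU − QU + QT,
  ∂PQR = QR − PR + PQ.
As a 12×6 matrix over Z this has rank 6, with invariant factors (1,1,1,1,1,1).

Now H_k = ker ∂_k / im ∂_{k+1}, so:

  H_0: rank C_0 − rank ∂_1 = 6 − 5 = 1, and the invariant factors of ∂_1 are all 1, so H_0 = Z.
  H_1: rank ker ∂_1 − rank ∂_2 = (12 − 5) − 6 = 1, and the invariant factors of ∂_2 are all 1, so H_1 = Z.
  H_2: rank ker ∂_2 − rank ∂_3 = (6 − 6) − 0 = 0, and there is no ∂_3, so H_2 = 0.

As a check, the Euler characteristic is 6 − 12 + 6 = 0, which agrees with 1 − 1 + 0 = 0.
(K is a triangulation of the cylinder S^1 x I.)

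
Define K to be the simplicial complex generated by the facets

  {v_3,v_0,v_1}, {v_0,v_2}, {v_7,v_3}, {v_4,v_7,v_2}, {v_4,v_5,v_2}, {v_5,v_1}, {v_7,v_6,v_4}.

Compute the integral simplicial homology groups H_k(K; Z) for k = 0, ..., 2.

H_0 ≅ Z,  H_1 ≅ Z^2,  H_2 = 0.

K has 8 vertices, 13 edges, 4 triangles.
rank ∂_0 = 0, rank ∂_1 = 7 ⇒ b_0 = 8 − 0 − 7 = 1; all invariant factors of ∂_1 are 1 so no torsion. So H_0 = Z.
rank ∂_1 = 7, rank ∂_2 = 4 ⇒ b_1 = 13 − 7 − 4 = 2; all invariant factors of ∂_2 are 1 so no torsion. So H_1 = Z^2.
rank ∂_2 = 4, rank ∂_3 = 0 ⇒ b_2 = 4 − 4 − 0 = 0. So H_2 = 0.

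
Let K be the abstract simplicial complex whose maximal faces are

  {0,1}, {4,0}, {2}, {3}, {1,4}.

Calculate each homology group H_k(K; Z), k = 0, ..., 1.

Take the total order 0 < 1 < 2 < 3 < 4 on the vertex set. Then K (dimension 1) consists of the simplices:

  0-simplices (5): [0], [1], [2], [3], [4]
  1-simplices (3): [0,1], [0,4], [1,4]

Hence C_0 ≅ Z^5, C_1 ≅ Z^3.

The boundary map ∂_1: C_1 → C_0 is given by ∂[p,q] = [q] − [p].
The 5×3 boundary matrix has rank 2 and Smith normal form diag(1,1).

Computing H_k = (kernel of ∂_k) / (image of ∂_{k+1}):

  H_0: rank C_0 − rank ∂_1 = 5 − 2 = 3, and the invariant factors of ∂_1 are all 1, so H_0 = Z^3.
  H_1: rank ker ∂_1 − rank ∂_2 = (3 − 2) − 0 = 1, and there is no ∂_2, so H_1 = Z.

As a check, the Euler characteristic is 5 − 3 = 2, which agrees with 3 − 1 = 2.

H_0 = Z^3,  H_1 = Z.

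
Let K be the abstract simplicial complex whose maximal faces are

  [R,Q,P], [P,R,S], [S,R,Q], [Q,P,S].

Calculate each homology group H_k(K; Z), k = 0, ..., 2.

H_0 = Z,  H_1 = 0,  H_2 = Z.

K has 4 vertices, 6 edges, 4 triangles.
rank ∂_0 = 0, rank ∂_1 = 3 ⇒ b_0 = 4 − 0 − 3 = 1; all invariant factors of ∂_1 are 1 so no torsion. So H_0 ≅ Z.
rank ∂_1 = 3, rank ∂_2 = 3 ⇒ b_1 = 6 − 3 − 3 = 0; all invariant factors of ∂_2 are 1 so no torsion. So H_1 ≅ 0.
rank ∂_2 = 3, rank ∂_3 = 0 ⇒ b_2 = 4 − 3 − 0 = 1. So H_2 ≅ Z.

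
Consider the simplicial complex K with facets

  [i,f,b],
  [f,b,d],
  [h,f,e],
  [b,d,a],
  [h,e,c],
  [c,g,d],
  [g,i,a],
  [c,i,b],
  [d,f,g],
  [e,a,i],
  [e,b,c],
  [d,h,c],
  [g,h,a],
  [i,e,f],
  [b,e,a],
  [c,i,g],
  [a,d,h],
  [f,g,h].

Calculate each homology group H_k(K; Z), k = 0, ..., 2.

H_0 ≅ Z,  H_1 ≅ Z × Z/2,  H_2 = 0.

We work with the vertex ordering a < b < c < d < e < f < g < h < i. The simplices of K, each written with vertices in increasing order, are:

  0-simplices (9): a, b, c, d, e, f, g, h, i
  1-simplices (27): ab, ad, ae, ag, ah, ai, bc, bd, be, bf, bi, cd, ce, cg, ch, ci, df, dg, dh, ef, eh, ei, fg, fh, fi, gh, gi
  2-simplices (18): abd, abe, adh, aei, agh, agi, bce, bci, bdf, bfi, cdg, cdh, ceh, cgi, dfg, efh, efi, fgh

Hence C_0 ≅ Z^9, C_1 ≅ Z^27, C_2 ≅ Z^18.

Boundary ∂_1: C_1 → C_0 is given by ∂[p,q] = [q] − [p]. For instance
  ∂bc = c − b.
The resulting 9×27 matrix has rank 8, and its Smith normal form has invariant factors (1,1,1,1,1,1,1,1).

Boundary ∂_2: C_2 → C_1 sends each 2-simplex [p,q,r] to [q,r] − [p,r] + [p,q]. For instance
  ∂abe = be − ae + ab,
  ∂aei = ei − ai + ae.
The 27×18 boundary matrix has rank 18 and Smith normal form diag(1,1,1,1,1,1,1,1,1,1,1,1,1,1,1,1,1,2).

Computing H_k = (kernel of ∂_k) / (image of ∂_{k+1}):

  H_0: rank C_0 − rank ∂_1 = 9 − 8 = 1, and the invariant factors of ∂_1 are all 1, so H_0 ≅ Z.
  H_1: rank ker ∂_1 − rank ∂_2 = (27 − 8) − 18 = 1, and ∂_2 has invariant factor 2 > 1, so H_1 ≅ Z × Z/2.
  H_2: rank ker ∂_2 − rank ∂_3 = (18 − 18) − 0 = 0, and there is no ∂_3, so H_2 ≅ 0.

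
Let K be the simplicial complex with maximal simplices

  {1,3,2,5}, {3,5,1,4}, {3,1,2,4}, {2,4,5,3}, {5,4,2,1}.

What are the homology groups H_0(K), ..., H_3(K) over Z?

Fix the vertex order 1 < 2 < 3 < 4 < 5 and write every simplex with vertices in increasing order. Then dim K = 3 and the simplices of K are:

  0-simplices (5): [1], [2], [3], [4], [5]
  1-simplices (10): [1,2], [1,3], [1,4], [1,5], [2,3], [2,4], [2,5], [3,4], [3,5], [4,5]
  2-simplices (10): [1,2,3], [1,2,4], [1,2,5], [1,3,4], [1,3,5], [1,4,5], [2,3,4], [2,3,5], [2,4,5], [3,4,5]
  3-simplices (5): [1,2,3,4], [1,2,3,5], [1,2,4,5], [1,3,4,5], [2,3,4,5]

giving chain groups C_0 ≅ Z^5, C_1 ≅ Z^10, C_2 ≅ Z^10, C_3 ≅ Z^5.

The boundary map ∂_1: C_1 → C_0 is given by ∂[p,q] = [q] − [p]. For instance
  ∂[1,3] = [3] − [1].
The resulting 5×10 matrix has rank 4, and its Smith normal form has invariant factors (1,1,1,1).

∂_2: C_2 → C_1 acts by ∂[p,q,r] = [q,r] − [p,r] + [p,q]. For instance
  ∂[1,3,5] = [3,5] − [1,5] + [1,3],
  ∂[1,2,4] = [2,4] − [1,4] + [1,2].
The 10×10 boundary matrix has rank 6 and Smith normal form diag(1,1,1,1,1,1).

Boundary ∂_3: C_3 → C_2 sends each 3-simplex σ to the alternating sum Σ_i (−1)^i (σ with its i-th vertex removed). For instance
  ∂[1,2,3,4] = [2,3,4] − [1,3,4] + [1,2,4] − [1,2,3],
  ∂[1,2,3,5] = [2,3,5] − [1,3,5] + [1,2,5] − [1,2,3].
The 10×5 boundary matrix has rank 4 and Smith normal form diag(1,1,1,1).

Now H_k = ker ∂_k / im ∂_{k+1}, so:

  H_0: rank C_0 − rank ∂_1 = 5 − 4 = 1, and the invariant factors of ∂_1 are all 1, so H_0 ≅ Z.
  H_1: rank ker ∂_1 − rank ∂_2 = (10 − 4) − 6 = 0, and the invariant factors of ∂_2 are all 1, so H_1 ≅ 0.
  H_2: rank ker ∂_2 − rank ∂_3 = (10 − 6) − 4 = 0, and the invariant factors of ∂_3 are all 1, so H_2 ≅ 0.
  H_3: rank ker ∂_3 − rank ∂_4 = (5 − 4) − 0 = 1, and there is no ∂_4, so H_3 ≅ Z.

As a check, the Euler characteristic is 5 − 10 + 10 − 5 = 0, which agrees with 1 − 0 + 0 − 1 = 0.

H_0 ≅ Z,  H_1 = 0,  H_2 = 0,  H_3 ≅ Z.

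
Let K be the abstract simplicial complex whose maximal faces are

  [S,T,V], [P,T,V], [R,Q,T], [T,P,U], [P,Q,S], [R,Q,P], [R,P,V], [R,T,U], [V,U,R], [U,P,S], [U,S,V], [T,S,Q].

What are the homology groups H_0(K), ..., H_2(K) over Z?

H_0 ≅ Z,  H_1 ≅ Z_2,  H_2 = 0.

Take the total order P < Q < R < S < T < U < V on the vertex set. Then K (dimension 2) consists of the simplices:

  0-simplices (7): P, Q, R, S, T, U, V
  1-simplices (18): PQ, PR, PS, PT, PU, PV, QR, QS, QT, RT, RU, RV, ST, SU, SV, TU, TV, UV
  2-simplices (12): PQR, PQS, PRV, PSU, PTU, PTV, QRT, QST, RTU, RUV, STV, SUV

giving chain groups C_0 ≅ Z^7, C_1 ≅ Z^18, C_2 ≅ Z^12.

The boundary map ∂_1: C_1 → C_0 is given by ∂[p,q] = [q] − [p]. For instance
  ∂SU = U − S.
As a 7×18 matrix over Z this has rank 6, with invariant factors (1,1,1,1,1,1).

Boundary ∂_2: C_2 → C_1 maps a triangle to the signed sum of its edges. For instance
  ∂PRV = RV − PV + PR,
  ∂RUV = UV − RV + RU.
This gives a 18×12 integer matrix of rank 12; reducing to Smith normal form yields diagonal entries (1,1,1,1,1,1,1,1,1,1,1,2).

Reading off H_k = ker ∂_k / im ∂_{k+1}:

  H_0: rank C_0 − rank ∂_1 = 7 − 6 = 1, and the invariant factors of ∂_1 are all 1, so H_0 = Z.
  H_1: rank ker ∂_1 − rank ∂_2 = (18 − 6) − 12 = 0, and ∂_2 has invariant factor 2 > 1, so H_1 = Z_2.
  H_2: rank ker ∂_2 − rank ∂_3 = (12 − 12) − 0 = 0, and there is no ∂_3, so H_2 = 0.

As a check, the Euler characteristic is 7 − 18 + 12 = 1, which agrees with 1 − 0 + 0 = 1.
(K is a triangulation of the real projective plane RP^2.)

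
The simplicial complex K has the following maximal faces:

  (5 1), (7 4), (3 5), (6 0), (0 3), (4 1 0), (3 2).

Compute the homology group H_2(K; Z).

We work with the vertex ordering 0 < 1 < 2 < 3 < 4 < 5 < 6 < 7. The simplices of K, each written with vertices in increasing order, are:

  0-simplices (8): [0], [1], [2], [3], [4], [5], [6], [7]
  1-simplices (9): [0,1], [0,3], [0,4], [0,6], [1,4], [1,5], [2,3], [3,5], [4,7]
  2-simplices (1): [0,1,4]

so the chain groups are C_0 ≅ Z^8, C_1 ≅ Z^9, C_2 ≅ Z^1.

Boundary ∂_1: C_1 → C_0 maps an edge to its endpoints' difference, ∂[p,q] = q − p.
As a 8×9 matrix over Z this has rank 7, with invariant factors (1,1,1,1,1,1,1).

The boundary map ∂_2: C_2 → C_1 maps a triangle to the signed sum of its edges. For instance
  ∂[0,1,4] = [1,4] − [0,4] + [0,1].
The resulting 9×1 matrix has rank 1, and its Smith normal form has invariant factors (1).

Now H_k = ker ∂_k / im ∂_{k+1}, so:

  H_2: rank ker ∂_2 − rank ∂_3 = (1 − 1) − 0 = 0, and there is no ∂_3, so H_2 = 0.

H_2 = 0.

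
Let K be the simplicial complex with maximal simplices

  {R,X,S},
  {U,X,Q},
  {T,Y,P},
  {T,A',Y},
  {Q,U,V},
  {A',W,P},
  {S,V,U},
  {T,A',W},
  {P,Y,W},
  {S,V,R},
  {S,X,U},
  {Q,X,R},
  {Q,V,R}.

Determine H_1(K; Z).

H_1 ≅ Z.

Fix the vertex order P < Q < R < S < T < U < V < W < X < Y < A' and write every simplex with vertices in increasing order. Then dim K = 2 and the simplices of K are:

  0-simplices (11): [P], [Q], [R], [S], [T], [U], [V], [W], [X], [Y], [A']
  1-simplices (22): [P,T], [P,W], [P,Y], [P,A'], [Q,R], [Q,U], [Q,V], [Q,X], [R,S], [R,V], [R,X], [S,U], [S,V], [S,X], [T,W], [T,Y], [T,A'], [U,V], [U,X], [W,Y], [W,A'], [Y,A']
  2-simplices (13): [P,T,Y], [P,W,Y], [P,W,A'], [Q,R,V], [Q,R,X], [Q,U,V], [Q,U,X], [R,S,V], [R,S,X], [S,U,V], [S,U,X], [T,W,A'], [T,Y,A']

so the chain groups are C_0 ≅ Z^11, C_1 ≅ Z^22, C_2 ≅ Z^13.

The boundary map ∂_1: C_1 → C_0 is given by ∂[p,q] = [q] − [p]. For instance
  ∂[P,W] = [W] − [P].
The resulting 11×22 matrix has rank 9, and its Smith normal form has invariant factors (1,1,1,1,1,1,1,1,1).

∂_2: C_2 → C_1 maps a triangle to the signed sum of its edges. For instance
  ∂[P,W,A'] = [W,A'] − [P,A'] + [P,W],
  ∂[Q,R,X] = [R,X] − [Q,X] + [Q,R].
This gives a 22×13 integer matrix of rank 12; reducing to Smith normal form yields diagonal entries (1,1,1,1,1,1,1,1,1,1,1,1).

Now H_k = ker ∂_k / im ∂_{k+1}, so:

  H_1: rank ker ∂_1 − rank ∂_2 = (22 − 9) − 12 = 1, and the invariant factors of ∂_2 are all 1, so H_1 = Z.

(K is a triangulation of the disjoint union of the 2-sphere S^2 and the Möbius band.)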